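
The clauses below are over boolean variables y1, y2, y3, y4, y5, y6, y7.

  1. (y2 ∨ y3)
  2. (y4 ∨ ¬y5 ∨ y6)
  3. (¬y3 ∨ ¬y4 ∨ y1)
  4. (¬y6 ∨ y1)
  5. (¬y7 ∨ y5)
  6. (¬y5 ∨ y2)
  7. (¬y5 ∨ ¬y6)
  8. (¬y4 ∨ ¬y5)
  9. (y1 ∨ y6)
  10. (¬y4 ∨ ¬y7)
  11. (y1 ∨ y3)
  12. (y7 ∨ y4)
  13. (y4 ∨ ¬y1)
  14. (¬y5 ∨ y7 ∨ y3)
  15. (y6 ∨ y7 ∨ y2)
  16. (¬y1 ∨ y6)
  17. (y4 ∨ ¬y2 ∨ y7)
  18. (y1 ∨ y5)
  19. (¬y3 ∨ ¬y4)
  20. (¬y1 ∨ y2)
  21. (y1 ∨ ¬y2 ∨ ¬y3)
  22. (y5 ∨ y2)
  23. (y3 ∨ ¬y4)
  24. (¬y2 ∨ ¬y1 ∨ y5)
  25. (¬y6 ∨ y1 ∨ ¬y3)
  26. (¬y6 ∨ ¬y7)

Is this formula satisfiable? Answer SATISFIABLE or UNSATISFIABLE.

UNSATISFIABLE

y1 = True:
  propagation gives y4=True, y5=False, y7=False, y6=True; an empty clause results — contradiction.
y1 = False:
  propagation gives y6=False; an empty clause results — contradiction.
Every branch closes, so no satisfying assignment exists.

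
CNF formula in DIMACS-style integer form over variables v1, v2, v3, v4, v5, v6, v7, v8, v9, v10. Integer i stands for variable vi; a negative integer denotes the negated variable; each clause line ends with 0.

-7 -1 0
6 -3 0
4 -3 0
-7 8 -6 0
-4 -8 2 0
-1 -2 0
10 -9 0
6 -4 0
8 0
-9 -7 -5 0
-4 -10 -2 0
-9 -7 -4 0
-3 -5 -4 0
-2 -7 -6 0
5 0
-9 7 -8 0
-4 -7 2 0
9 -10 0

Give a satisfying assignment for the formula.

Unit propagation: (v8) forces v8 = True.
The clause (v5) is unit: v5 must be True.
Pure literal: v3 appears only negated; assign v3 = False.
Set v1 = True and propagate.
  then v7 is forced to False.
  then v2 is forced to False.
  then v4 is forced to False.
  then v9 is forced to False.
  then v10 is forced to False.
v6 is now unconstrained; take v6 = False.
Every clause has at least one true literal under this assignment.

v1=True, v2=False, v3=False, v4=False, v5=True, v6=False, v7=False, v8=True, v9=False, v10=False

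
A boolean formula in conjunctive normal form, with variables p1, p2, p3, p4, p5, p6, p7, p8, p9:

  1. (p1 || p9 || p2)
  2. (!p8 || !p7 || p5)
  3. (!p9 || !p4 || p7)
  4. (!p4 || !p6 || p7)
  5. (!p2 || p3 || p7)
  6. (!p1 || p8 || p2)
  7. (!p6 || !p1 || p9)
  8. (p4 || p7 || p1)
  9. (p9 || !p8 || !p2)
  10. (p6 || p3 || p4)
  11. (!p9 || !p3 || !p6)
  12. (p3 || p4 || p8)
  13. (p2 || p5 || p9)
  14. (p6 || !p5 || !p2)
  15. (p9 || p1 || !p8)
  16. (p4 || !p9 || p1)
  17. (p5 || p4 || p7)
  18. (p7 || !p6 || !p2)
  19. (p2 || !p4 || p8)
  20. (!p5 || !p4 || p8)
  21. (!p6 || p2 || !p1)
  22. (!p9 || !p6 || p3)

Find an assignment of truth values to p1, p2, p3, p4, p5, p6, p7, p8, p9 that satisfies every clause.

Set p1 = True and propagate.
The remaining clauses are satisfied by p2 = False, p3 = True, p4 = True, p5 = True, p6 = False, p7 = True, p8 = True, p9 = False.
Every clause has at least one true literal under this assignment.

p1=1  p2=0  p3=1  p4=1  p5=1  p6=0  p7=1  p8=1  p9=0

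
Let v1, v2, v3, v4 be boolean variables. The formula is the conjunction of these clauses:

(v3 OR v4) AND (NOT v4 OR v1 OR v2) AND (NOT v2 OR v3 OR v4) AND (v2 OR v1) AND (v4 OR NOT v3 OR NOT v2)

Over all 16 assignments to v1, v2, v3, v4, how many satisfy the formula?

7

Case analysis on v2 and v4:
  v2=1, v4=1: remaining (v1,v3) ∈ {(0,0); (0,1); (1,0); (1,1)} — 4.
  v2=1, v4=0: a clause becomes empty — 0.
  v2=0, v4=1: remaining (v1,v3) ∈ {(1,0); (1,1)} — 2.
  v2=0, v4=0: remaining (v1,v3) ∈ {(1,1)} — 1.
Total: 4 + 0 + 2 + 1 = 7.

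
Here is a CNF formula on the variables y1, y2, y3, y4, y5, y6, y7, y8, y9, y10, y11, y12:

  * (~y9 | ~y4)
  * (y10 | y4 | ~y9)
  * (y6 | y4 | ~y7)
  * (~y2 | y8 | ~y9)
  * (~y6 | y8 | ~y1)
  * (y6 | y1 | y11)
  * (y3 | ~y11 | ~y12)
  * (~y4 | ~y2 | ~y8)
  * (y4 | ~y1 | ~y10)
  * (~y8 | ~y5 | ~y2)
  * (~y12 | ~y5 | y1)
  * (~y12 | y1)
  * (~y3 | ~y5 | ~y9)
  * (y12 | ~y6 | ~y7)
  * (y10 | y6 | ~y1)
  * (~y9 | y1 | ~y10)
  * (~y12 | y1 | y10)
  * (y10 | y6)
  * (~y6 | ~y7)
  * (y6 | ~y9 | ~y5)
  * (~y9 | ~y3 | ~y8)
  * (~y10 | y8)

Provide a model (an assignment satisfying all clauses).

Pure literal: y2 appears only negated; assign y2 = False.
y7 occurs only negated in the remaining clauses — set y7 = False.
Branch on y1: take y1 = True.
Set y3 = False and propagate.
Branch on y4: take y4 = True.
  then y9 is forced to False.
For the remaining variables, y5 = True, y6 = True, y8 = True, y10 = False, y11 = False, y12 = False works.
Every clause has at least one true literal under this assignment.

y1=True  y2=False  y3=False  y4=True  y5=True  y6=True  y7=False  y8=True  y9=False  y10=False  y11=False  y12=False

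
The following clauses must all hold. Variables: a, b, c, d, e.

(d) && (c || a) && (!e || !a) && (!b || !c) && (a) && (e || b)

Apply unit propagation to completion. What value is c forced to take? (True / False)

False

(d) is a unit clause: d = True.
Unit clause (a) sets a = True.
(!a || !e): since a = True, the clause reduces to (!e). e = False.
In (b || e), e is now false; b must hold, so b = True.
(!c || !b): since b = True, the clause reduces to (!c). c = False.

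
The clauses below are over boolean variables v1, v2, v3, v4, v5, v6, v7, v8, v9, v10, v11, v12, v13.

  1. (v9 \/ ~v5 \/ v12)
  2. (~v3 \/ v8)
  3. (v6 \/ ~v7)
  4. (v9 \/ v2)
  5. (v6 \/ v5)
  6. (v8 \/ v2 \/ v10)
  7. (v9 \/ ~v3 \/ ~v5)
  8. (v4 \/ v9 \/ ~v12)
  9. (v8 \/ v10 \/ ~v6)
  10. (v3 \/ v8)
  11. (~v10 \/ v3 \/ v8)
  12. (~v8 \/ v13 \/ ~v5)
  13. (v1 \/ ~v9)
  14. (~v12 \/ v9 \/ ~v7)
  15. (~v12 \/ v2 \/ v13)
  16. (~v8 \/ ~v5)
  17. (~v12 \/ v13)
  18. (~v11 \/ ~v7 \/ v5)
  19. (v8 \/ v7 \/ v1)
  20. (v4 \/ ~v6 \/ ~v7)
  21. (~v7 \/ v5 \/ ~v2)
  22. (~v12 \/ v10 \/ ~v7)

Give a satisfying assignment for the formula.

v1 = 1  v2 = 1  v3 = 0  v4 = 0  v5 = 0  v6 = 1  v7 = 0  v8 = 1  v9 = 1  v10 = 0  v11 = 1  v12 = 1  v13 = 1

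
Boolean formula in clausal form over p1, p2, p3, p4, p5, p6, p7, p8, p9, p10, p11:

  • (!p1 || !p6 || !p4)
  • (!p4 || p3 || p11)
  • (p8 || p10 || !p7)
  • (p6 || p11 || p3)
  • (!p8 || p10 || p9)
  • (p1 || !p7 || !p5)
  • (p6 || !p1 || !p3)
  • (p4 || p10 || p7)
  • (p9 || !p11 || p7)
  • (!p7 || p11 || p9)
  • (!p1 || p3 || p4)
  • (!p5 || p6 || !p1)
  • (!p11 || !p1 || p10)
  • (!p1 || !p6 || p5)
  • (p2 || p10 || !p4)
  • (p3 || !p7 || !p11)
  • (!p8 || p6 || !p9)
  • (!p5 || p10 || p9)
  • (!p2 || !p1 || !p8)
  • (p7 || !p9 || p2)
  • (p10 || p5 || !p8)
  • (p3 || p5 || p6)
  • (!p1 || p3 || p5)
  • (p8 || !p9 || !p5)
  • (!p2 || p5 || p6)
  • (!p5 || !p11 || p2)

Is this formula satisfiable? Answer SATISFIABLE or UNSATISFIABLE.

SATISFIABLE

Pure literal: p10 appears only positively; assign p10 = True.
Try p1 = False.
For the remaining variables, p2 = False, p3 = True, p4 = False, p5 = False, p6 = False, p7 = False, p8 = True, p9 = False, p11 = False works.
So p1=0, p2=0, p3=1, p4=0, p5=0, p6=0, p7=0, p8=1, p9=0, p10=1, p11=0 is a satisfying assignment.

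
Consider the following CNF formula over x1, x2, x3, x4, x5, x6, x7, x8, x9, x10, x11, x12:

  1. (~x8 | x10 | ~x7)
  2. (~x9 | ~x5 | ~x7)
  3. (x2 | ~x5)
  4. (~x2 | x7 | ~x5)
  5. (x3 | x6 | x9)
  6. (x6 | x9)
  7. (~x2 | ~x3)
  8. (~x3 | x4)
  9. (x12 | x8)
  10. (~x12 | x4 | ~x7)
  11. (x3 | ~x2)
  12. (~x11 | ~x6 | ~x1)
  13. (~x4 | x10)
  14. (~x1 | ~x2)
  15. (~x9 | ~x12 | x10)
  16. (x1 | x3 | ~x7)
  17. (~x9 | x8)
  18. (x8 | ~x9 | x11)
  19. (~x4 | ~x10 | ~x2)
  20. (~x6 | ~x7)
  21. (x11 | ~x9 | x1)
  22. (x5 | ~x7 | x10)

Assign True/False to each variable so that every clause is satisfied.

Try x1 = False.
Try x2 = False.
  then x5 is forced to False.
Branch on x3: take x3 = False.
  then x7 is forced to False.
The remaining clauses are satisfied by x4 = True, x6 = True, x8 = True, x9 = False, x10 = True, x11 = False, x12 = False.
Every clause has at least one true literal under this assignment.

x1=False, x2=False, x3=False, x4=True, x5=False, x6=True, x7=False, x8=True, x9=False, x10=True, x11=False, x12=False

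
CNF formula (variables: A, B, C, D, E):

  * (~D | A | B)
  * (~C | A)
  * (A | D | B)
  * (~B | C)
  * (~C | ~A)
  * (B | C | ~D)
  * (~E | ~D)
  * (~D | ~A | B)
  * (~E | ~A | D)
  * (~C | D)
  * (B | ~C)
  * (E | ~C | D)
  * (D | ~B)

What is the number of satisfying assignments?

Satisfying assignments:
  A=T B=F C=F D=F E=F
Count: 1.

1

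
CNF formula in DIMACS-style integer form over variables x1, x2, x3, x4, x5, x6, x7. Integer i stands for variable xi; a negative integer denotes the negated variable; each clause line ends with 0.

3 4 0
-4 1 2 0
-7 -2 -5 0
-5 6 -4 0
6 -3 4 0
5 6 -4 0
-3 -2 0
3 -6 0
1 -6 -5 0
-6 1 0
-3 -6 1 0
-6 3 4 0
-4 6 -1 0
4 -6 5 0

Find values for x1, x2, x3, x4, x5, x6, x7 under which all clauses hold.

x1 = True  x2 = False  x3 = True  x4 = False  x5 = True  x6 = True  x7 = True

Check each clause:
  1. {x3, x4} — x3 is true.
  2. {x1, x2, ¬x4} — x1 is true.
  3. {¬x7, ¬x2, ¬x5} — ¬x2 is true.
  4. {x6, ¬x5, ¬x4} — ¬x4 is true.
  5. {x6, ¬x3, x4} — x6 is true.
  6. {x6, ¬x4, x5} — ¬x4 is true.
  7. {¬x3, ¬x2} — ¬x2 is true.
  8. {¬x6, x3} — x3 is true.
  9. {¬x6, ¬x5, x1} — x1 is true.
  10. {¬x6, x1} — x1 is true.
  11. {x1, ¬x3, ¬x6} — x1 is true.
  12. {¬x6, x3, x4} — x3 is true.
  13. {x6, ¬x4, ¬x1} — ¬x4 is true.
  14. {x5, x4, ¬x6} — x5 is true.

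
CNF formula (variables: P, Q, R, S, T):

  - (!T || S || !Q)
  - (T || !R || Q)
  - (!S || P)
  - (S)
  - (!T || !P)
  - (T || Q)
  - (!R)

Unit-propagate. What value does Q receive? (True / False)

(S) stands alone — S = True.
In (!S || P), !S is now false; P must hold, so P = True.
From (!T || !P) and P = True: T = False.
From (Q || T) and T = False: Q = True.

True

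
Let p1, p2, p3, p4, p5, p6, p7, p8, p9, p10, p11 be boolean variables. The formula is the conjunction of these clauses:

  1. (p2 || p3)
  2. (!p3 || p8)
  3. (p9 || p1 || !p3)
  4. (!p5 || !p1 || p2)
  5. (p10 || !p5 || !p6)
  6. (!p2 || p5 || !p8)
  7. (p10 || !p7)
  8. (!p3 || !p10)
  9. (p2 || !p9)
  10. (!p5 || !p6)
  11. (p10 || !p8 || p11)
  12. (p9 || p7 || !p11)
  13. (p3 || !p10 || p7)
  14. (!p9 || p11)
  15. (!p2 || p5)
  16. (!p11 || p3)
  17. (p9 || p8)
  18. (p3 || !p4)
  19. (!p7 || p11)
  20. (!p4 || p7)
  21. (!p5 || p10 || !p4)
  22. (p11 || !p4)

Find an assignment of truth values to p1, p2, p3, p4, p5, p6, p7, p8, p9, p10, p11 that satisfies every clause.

p4 occurs only negated in the remaining clauses — set p4 = False.
Pure literal: p6 appears only negated; assign p6 = False.
Set p1 = True and propagate.
Set p2 = True and propagate.
  then p5 is forced to True.
Set p3 = True and propagate.
  then p8 is forced to True.
  then p10 is forced to False.
  then p7 is forced to False.
  then p11 is forced to True.
  then p9 is forced to True.
Every clause has at least one true literal under this assignment.

p1=1, p2=1, p3=1, p4=0, p5=1, p6=0, p7=0, p8=1, p9=1, p10=0, p11=1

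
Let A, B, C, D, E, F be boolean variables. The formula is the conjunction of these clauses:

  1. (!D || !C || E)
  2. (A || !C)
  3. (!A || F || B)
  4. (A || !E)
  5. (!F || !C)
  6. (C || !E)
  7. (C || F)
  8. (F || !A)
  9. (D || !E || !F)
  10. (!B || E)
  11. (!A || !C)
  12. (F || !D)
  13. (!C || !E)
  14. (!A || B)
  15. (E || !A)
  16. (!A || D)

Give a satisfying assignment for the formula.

A=False, B=False, C=False, D=True, E=False, F=True

Check each clause:
  1. (E || !C || !D) — !C is true.
  2. (A || !C) — !C is true.
  3. (F || !A || B) — F is true.
  4. (!E || A) — !E is true.
  5. (!C || !F) — !C is true.
  6. (C || !E) — !E is true.
  7. (C || F) — F is true.
  8. (F || !A) — F is true.
  9. (!F || D || !E) — !E is true.
  10. (E || !B) — !B is true.
  11. (!A || !C) — !C is true.
  12. (!D || F) — F is true.
  13. (!E || !C) — !E is true.
  14. (B || !A) — !A is true.
  15. (E || !A) — !A is true.
  16. (!A || D) — D is true.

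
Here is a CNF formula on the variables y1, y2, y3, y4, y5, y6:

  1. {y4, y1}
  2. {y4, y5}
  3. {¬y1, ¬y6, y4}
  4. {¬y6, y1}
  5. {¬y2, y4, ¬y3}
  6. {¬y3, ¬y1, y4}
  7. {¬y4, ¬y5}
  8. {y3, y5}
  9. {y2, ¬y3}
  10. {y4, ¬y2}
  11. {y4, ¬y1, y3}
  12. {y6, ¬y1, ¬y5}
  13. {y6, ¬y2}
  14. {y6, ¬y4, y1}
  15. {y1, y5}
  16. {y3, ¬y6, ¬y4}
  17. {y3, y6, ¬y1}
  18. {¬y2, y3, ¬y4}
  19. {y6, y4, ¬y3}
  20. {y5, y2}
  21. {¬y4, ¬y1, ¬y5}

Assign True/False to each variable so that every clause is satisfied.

Set y1 = True and propagate.
Try y2 = True.
  then y4 is forced to True.
  then y5 is forced to False.
  then y3 is forced to True.
  then y6 is forced to True.
Check each clause:
  1. {y1, y4} — y1 is true.
  2. {y5, y4} — y4 is true.
  3. {¬y6, y4, ¬y1} — y4 is true.
  4. {¬y6, y1} — y1 is true.
  5. {y4, ¬y2, ¬y3} — y4 is true.
  6. {¬y1, y4, ¬y3} — y4 is true.
  7. {¬y4, ¬y5} — ¬y5 is true.
  8. {y3, y5} — y3 is true.
  9. {y2, ¬y3} — y2 is true.
  10. {¬y2, y4} — y4 is true.
  11. {y4, y3, ¬y1} — y3 is true.
  12. {y6, ¬y1, ¬y5} — ¬y5 is true.
  13. {y6, ¬y2} — y6 is true.
  14. {y6, ¬y4, y1} — y1 is true.
  15. {y1, y5} — y1 is true.
  16. {¬y4, y3, ¬y6} — y3 is true.
  17. {¬y1, y6, y3} — y3 is true.
  18. {¬y2, y3, ¬y4} — y3 is true.
  19. {¬y3, y6, y4} — y4 is true.
  20. {y2, y5} — y2 is true.
  21. {¬y5, ¬y4, ¬y1} — ¬y5 is true.

y1=T, y2=T, y3=T, y4=T, y5=F, y6=T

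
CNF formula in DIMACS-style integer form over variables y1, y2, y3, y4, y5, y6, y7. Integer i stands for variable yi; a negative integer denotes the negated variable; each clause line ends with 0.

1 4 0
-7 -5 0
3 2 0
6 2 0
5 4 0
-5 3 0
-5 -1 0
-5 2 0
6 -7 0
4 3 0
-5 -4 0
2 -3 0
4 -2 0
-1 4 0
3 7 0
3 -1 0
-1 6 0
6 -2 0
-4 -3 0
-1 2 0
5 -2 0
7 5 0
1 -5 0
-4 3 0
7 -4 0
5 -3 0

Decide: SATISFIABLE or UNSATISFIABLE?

y5 = True:
  propagation gives y7=False, y3=True, y1=False; an empty clause results — contradiction.
y5 = False:
  propagation gives y4=True, y3=False; an empty clause results — contradiction.
Every branch closes, so no satisfying assignment exists.

UNSATISFIABLE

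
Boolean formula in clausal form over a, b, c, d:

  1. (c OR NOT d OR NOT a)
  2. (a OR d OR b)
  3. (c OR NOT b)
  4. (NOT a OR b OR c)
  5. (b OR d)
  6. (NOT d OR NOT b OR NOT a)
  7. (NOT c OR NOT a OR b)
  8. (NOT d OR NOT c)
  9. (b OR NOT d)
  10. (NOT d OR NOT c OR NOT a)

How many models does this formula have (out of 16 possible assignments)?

The models are:
  a=F b=T c=T d=F
  a=T b=T c=T d=F
That's 2 in total.

2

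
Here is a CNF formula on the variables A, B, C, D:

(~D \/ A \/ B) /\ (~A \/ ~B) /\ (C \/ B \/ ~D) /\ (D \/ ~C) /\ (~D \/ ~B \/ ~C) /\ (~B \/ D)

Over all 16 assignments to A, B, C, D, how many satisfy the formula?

Satisfying assignments:
  A=F B=F C=F D=F
  A=F B=T C=F D=T
  A=T B=F C=F D=F
  A=T B=F C=T D=T
Count: 4.

4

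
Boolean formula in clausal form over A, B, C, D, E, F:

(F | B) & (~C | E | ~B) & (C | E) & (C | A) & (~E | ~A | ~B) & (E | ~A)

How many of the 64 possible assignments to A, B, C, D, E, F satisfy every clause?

12

Case analysis on E and A:
  E=T, A=T: remaining (B,C,D,F) ∈ {(F,F,F,T); (F,F,T,T); (F,T,F,T); (F,T,T,T)} — 4.
  E=T, A=F: D free; 3 ways for (B,C,F) × 2^1 = 6.
  E=F, A=T: a clause becomes empty — 0.
  E=F, A=F: remaining (B,C,D,F) ∈ {(F,T,F,T); (F,T,T,T)} — 2.
Total: 4 + 6 + 0 + 2 = 12.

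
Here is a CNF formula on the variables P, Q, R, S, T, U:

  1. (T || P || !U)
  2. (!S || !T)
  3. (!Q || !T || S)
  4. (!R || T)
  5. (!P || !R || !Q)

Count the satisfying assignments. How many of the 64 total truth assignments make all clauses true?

Case analysis on T and P:
  T=T, P=T: remaining (Q,R,S,U) ∈ {(F,F,F,F); (F,F,F,T); (F,T,F,F); (F,T,F,T)} — 4.
  T=T, P=F: remaining (Q,R,S,U) ∈ {(F,F,F,F); (F,F,F,T); (F,T,F,F); (F,T,F,T)} — 4.
  T=F, P=T: forces R=F; Q, S, U free → 2^3 = 8.
  T=F, P=F: remaining (Q,R,S,U) ∈ {(F,F,F,F); (F,F,T,F); (T,F,F,F); (T,F,T,F)} — 4.
Total: 4 + 4 + 8 + 4 = 20.

20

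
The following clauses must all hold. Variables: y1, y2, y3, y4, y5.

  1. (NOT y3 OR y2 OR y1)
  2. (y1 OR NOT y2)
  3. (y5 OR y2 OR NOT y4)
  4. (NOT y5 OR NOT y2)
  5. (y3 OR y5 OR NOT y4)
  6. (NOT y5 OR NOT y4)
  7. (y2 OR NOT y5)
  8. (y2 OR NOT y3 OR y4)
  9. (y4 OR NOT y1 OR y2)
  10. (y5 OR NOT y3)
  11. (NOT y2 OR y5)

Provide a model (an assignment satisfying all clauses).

y1=F, y2=F, y3=F, y4=F, y5=F

Branch on y1: take y1 = False.
  then y2 is forced to False.
  then y3 is forced to False.
  then y5 is forced to False.
  then y4 is forced to False.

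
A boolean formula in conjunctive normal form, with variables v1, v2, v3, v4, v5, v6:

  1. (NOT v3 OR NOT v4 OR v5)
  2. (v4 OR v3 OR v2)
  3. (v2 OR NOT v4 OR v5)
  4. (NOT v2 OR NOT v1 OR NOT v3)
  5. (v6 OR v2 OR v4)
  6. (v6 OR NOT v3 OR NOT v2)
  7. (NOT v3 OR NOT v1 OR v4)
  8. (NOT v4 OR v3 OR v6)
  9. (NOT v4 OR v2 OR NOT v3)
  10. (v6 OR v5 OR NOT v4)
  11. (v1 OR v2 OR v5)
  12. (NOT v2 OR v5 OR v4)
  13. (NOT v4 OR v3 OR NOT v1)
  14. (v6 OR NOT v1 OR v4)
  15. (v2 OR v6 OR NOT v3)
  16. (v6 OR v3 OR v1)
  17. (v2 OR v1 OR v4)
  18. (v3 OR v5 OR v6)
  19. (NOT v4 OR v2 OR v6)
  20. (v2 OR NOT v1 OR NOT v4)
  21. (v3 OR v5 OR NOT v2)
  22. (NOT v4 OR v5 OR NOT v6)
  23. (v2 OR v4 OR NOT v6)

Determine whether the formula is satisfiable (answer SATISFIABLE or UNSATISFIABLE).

v5 occurs only positively in the remaining clauses — set v5 = True.
Branch on v1: take v1 = False.
Try v2 = True.
For the remaining variables, v3 = True, v4 = False, v6 = True works.
Every clause has at least one true literal under this assignment.
So v1=F, v2=T, v3=T, v4=F, v5=T, v6=T is a satisfying assignment.

SATISFIABLE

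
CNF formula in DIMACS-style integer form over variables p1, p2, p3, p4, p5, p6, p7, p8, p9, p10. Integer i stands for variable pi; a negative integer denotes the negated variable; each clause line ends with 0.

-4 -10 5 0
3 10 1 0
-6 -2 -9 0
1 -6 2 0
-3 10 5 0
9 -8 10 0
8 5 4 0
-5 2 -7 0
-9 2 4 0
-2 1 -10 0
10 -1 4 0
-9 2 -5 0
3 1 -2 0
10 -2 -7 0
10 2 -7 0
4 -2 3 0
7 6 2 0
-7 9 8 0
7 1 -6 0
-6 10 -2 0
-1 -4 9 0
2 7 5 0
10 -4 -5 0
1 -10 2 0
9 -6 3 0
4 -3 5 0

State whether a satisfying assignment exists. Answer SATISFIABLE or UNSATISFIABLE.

Branch on p1: take p1 = True.
Set p2 = True and propagate.
For the remaining variables, p3 = True, p4 = False, p5 = True, p6 = False, p7 = True, p8 = True, p9 = True, p10 = True works.
So p1=1, p2=1, p3=1, p4=0, p5=1, p6=0, p7=1, p8=1, p9=1, p10=1 is a satisfying assignment.

SATISFIABLE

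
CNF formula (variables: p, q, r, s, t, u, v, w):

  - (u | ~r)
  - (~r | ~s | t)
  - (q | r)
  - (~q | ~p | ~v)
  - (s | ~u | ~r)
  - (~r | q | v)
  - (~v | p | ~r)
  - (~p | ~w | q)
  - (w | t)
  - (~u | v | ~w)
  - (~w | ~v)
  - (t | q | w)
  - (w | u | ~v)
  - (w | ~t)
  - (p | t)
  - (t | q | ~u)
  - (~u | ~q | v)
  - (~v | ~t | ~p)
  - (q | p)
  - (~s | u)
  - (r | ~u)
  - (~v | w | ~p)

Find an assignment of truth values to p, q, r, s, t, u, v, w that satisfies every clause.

p=True, q=True, r=False, s=False, t=True, u=False, v=False, w=True

Check each clause:
  1. (~r | u) — ~r is true.
  2. (~r | t | ~s) — t is true.
  3. (r | q) — q is true.
  4. (~q | ~v | ~p) — ~v is true.
  5. (~u | s | ~r) — ~u is true.
  6. (~r | q | v) — q is true.
  7. (~v | p | ~r) — ~v is true.
  8. (~p | q | ~w) — q is true.
  9. (t | w) — w is true.
  10. (~w | v | ~u) — ~u is true.
  11. (~v | ~w) — ~v is true.
  12. (w | q | t) — w is true.
  13. (w | ~v | u) — w is true.
  14. (w | ~t) — w is true.
  15. (t | p) — p is true.
  16. (t | q | ~u) — ~u is true.
  17. (v | ~q | ~u) — ~u is true.
  18. (~v | ~t | ~p) — ~v is true.
  19. (p | q) — p is true.
  20. (u | ~s) — ~s is true.
  21. (~u | r) — ~u is true.
  22. (~p | w | ~v) — w is true.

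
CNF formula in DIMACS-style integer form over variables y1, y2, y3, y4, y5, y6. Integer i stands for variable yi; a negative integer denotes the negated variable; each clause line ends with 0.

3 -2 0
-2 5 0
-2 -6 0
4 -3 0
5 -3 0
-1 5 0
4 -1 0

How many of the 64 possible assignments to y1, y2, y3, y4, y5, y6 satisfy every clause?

16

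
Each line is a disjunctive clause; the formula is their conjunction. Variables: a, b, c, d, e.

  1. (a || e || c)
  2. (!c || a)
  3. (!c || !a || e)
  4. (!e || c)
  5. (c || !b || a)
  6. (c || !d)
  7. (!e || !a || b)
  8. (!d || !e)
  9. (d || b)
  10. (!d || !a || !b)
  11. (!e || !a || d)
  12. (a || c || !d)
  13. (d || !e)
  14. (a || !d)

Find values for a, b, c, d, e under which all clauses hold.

Branch on a: take a = True.
For the remaining variables, b = True, c = False, d = False, e = False works.
Every clause has at least one true literal under this assignment.

a = 1, b = 1, c = 0, d = 0, e = 0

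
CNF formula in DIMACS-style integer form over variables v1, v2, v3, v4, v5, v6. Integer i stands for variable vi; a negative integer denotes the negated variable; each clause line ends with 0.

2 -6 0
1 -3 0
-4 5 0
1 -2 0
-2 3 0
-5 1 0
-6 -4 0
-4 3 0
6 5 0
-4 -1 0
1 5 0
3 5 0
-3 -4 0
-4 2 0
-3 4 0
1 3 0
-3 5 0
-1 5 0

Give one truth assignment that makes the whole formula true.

Branch on v1: take v1 = True.
  then v4 is forced to False.
  then v3 is forced to False.
  then v2 is forced to False.
  then v6 is forced to False.
  then v5 is forced to True.

v1=True, v2=False, v3=False, v4=False, v5=True, v6=False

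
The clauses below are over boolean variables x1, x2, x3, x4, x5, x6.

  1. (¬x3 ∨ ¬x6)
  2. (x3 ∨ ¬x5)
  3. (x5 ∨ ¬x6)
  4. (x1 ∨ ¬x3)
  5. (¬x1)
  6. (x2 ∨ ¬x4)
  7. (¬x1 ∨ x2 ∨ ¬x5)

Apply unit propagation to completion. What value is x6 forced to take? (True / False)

False

(¬x1) stands alone — x1 = False.
In (¬x3 ∨ x1), x1 is now false; ¬x3 must hold, so x3 = False.
(¬x5 ∨ x3) with x3 = False leaves only ¬x5, so x5 = False.
In (x5 ∨ ¬x6), x5 is now false; ¬x6 must hold, so x6 = False.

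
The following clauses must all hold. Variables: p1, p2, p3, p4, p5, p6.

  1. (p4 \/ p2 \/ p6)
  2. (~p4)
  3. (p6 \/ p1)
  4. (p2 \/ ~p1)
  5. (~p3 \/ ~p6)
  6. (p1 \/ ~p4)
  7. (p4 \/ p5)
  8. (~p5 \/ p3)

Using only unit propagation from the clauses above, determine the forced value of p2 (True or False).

True

(~p4) stands alone — p4 = False.
(p4 \/ p5): since p4 = False, the clause reduces to (p5). p5 = True.
(p3 \/ ~p5): since p5 = True, the clause reduces to (p3). p3 = True.
(~p3 \/ ~p6): since p3 = True, the clause reduces to (~p6). p6 = False.
From (p6 \/ p4 \/ p2) and p4 = False, p6 = False: p2 = True.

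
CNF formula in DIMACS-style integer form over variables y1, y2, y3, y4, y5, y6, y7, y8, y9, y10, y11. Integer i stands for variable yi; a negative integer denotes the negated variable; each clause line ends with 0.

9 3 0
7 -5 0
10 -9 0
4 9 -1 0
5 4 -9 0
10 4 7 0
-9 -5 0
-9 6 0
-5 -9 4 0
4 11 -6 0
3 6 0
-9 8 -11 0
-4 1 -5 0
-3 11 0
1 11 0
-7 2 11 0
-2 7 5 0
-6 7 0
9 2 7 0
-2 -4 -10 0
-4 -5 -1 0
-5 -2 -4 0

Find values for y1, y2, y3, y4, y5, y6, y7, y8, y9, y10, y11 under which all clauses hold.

Set y1 = False and propagate.
  then y11 is forced to True.
The remaining clauses are satisfied by y2 = True, y3 = True, y4 = False, y5 = True, y6 = True, y7 = True, y8 = False, y9 = False, y10 = False.
Every clause has at least one true literal under this assignment.
Check each clause:
  1. {y3, y9} — y3 is true.
  2. {¬y5, y7} — y7 is true.
  3. {¬y9, y10} — ¬y9 is true.
  4. {y4, ¬y1, y9} — ¬y1 is true.
  5. {y4, ¬y9, y5} — y5 is true.
  6. {y4, y7, y10} — y7 is true.
  7. {¬y5, ¬y9} — ¬y9 is true.
  8. {y6, ¬y9} — y6 is true.
  9. {¬y5, ¬y9, y4} — ¬y9 is true.
  10. {y4, ¬y6, y11} — y11 is true.
  11. {y6, y3} — y3 is true.
  12. {¬y9, y8, ¬y11} — ¬y9 is true.
  13. {y1, ¬y5, ¬y4} — ¬y4 is true.
  14. {¬y3, y11} — y11 is true.
  15. {y1, y11} — y11 is true.
  16. {¬y7, y2, y11} — y2 is true.
  17. {¬y2, y7, y5} — y5 is true.
  18. {¬y6, y7} — y7 is true.
  19. {y9, y7, y2} — y2 is true.
  20. {¬y2, ¬y10, ¬y4} — ¬y4 is true.
  21. {¬y5, ¬y4, ¬y1} — ¬y4 is true.
  22. {¬y5, ¬y2, ¬y4} — ¬y4 is true.

y1 = False, y2 = True, y3 = True, y4 = False, y5 = True, y6 = True, y7 = True, y8 = False, y9 = False, y10 = False, y11 = True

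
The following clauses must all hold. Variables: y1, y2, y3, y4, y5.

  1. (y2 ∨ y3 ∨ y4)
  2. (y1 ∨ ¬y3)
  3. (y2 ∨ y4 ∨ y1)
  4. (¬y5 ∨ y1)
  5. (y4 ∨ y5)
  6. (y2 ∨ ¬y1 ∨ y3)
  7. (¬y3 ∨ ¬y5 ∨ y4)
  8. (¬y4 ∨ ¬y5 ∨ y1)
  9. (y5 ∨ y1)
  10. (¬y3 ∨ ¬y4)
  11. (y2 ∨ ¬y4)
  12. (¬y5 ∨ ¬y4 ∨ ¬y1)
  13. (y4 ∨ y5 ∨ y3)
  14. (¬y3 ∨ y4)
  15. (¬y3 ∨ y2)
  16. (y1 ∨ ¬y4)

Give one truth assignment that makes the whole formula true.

y2 occurs only positively in the remaining clauses — set y2 = True.
Try y1 = True.
Try y3 = False.
Try y4 = False.
  then y5 is forced to True.
Check each clause:
  1. (y3 ∨ y4 ∨ y2) — y2 is true.
  2. (¬y3 ∨ y1) — y1 is true.
  3. (y1 ∨ y4 ∨ y2) — y1 is true.
  4. (y1 ∨ ¬y5) — y1 is true.
  5. (y5 ∨ y4) — y5 is true.
  6. (y3 ∨ y2 ∨ ¬y1) — y2 is true.
  7. (¬y3 ∨ ¬y5 ∨ y4) — ¬y3 is true.
  8. (y1 ∨ ¬y5 ∨ ¬y4) — y1 is true.
  9. (y5 ∨ y1) — y1 is true.
  10. (¬y4 ∨ ¬y3) — ¬y4 is true.
  11. (y2 ∨ ¬y4) — y2 is true.
  12. (¬y1 ∨ ¬y4 ∨ ¬y5) — ¬y4 is true.
  13. (y5 ∨ y4 ∨ y3) — y5 is true.
  14. (y4 ∨ ¬y3) — ¬y3 is true.
  15. (¬y3 ∨ y2) — y2 is true.
  16. (y1 ∨ ¬y4) — y1 is true.

y1=1, y2=1, y3=0, y4=0, y5=1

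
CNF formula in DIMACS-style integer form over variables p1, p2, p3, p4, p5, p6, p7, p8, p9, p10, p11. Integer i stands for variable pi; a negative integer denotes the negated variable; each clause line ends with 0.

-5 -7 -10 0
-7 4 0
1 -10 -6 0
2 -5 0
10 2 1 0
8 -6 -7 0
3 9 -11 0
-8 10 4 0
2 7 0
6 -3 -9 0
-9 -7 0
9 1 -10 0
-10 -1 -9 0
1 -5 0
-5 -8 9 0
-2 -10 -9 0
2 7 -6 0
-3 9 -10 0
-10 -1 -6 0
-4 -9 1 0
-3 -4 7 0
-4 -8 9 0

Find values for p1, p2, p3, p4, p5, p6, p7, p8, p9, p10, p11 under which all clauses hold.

p1=T  p2=F  p3=F  p4=T  p5=F  p6=F  p7=T  p8=F  p9=F  p10=F  p11=F

Pure literal: p5 appears only negated; assign p5 = False.
Pure literal: p11 appears only negated; assign p11 = False.
Try p1 = True.
The remaining clauses are satisfied by p2 = False, p3 = False, p4 = True, p6 = False, p7 = True, p8 = False, p9 = False, p10 = False.
Check each clause:
  1. (NOT p5 OR NOT p10 OR NOT p7) — NOT p5 is true.
  2. (NOT p7 OR p4) — p4 is true.
  3. (NOT p10 OR p1 OR NOT p6) — p1 is true.
  4. (NOT p5 OR p2) — NOT p5 is true.
  5. (p2 OR p10 OR p1) — p1 is true.
  6. (NOT p7 OR p8 OR NOT p6) — NOT p6 is true.
  7. (p9 OR NOT p11 OR p3) — NOT p11 is true.
  8. (NOT p8 OR p4 OR p10) — NOT p8 is true.
  9. (p7 OR p2) — p7 is true.
  10. (p6 OR NOT p9 OR NOT p3) — NOT p3 is true.
  11. (NOT p9 OR NOT p7) — NOT p9 is true.
  12. (p1 OR NOT p10 OR p9) — NOT p10 is true.
  13. (NOT p9 OR NOT p1 OR NOT p10) — NOT p10 is true.
  14. (p1 OR NOT p5) — p1 is true.
  15. (NOT p5 OR p9 OR NOT p8) — NOT p8 is true.
  16. (NOT p9 OR NOT p2 OR NOT p10) — NOT p9 is true.
  17. (p7 OR p2 OR NOT p6) — NOT p6 is true.
  18. (NOT p3 OR p9 OR NOT p10) — NOT p3 is true.
  19. (NOT p1 OR NOT p10 OR NOT p6) — NOT p6 is true.
  20. (p1 OR NOT p9 OR NOT p4) — p1 is true.
  21. (NOT p4 OR p7 OR NOT p3) — NOT p3 is true.
  22. (NOT p8 OR p9 OR NOT p4) — NOT p8 is true.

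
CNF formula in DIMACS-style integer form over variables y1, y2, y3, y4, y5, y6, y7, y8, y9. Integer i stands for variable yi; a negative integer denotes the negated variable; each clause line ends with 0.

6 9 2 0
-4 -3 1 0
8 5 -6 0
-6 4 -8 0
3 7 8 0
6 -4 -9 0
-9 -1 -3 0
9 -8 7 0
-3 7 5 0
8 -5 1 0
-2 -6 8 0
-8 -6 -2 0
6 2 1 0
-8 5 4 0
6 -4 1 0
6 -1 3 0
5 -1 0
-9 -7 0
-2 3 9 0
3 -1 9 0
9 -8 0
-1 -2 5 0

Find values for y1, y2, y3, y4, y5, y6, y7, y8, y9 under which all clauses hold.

y1=False, y2=True, y3=True, y4=False, y5=True, y6=False, y7=False, y8=True, y9=True

Set y1 = False and propagate.
Branch on y2: take y2 = True.
Set y3 = True and propagate.
  then y4 is forced to False.
The remaining clauses are satisfied by y5 = True, y6 = False, y7 = False, y8 = True, y9 = True.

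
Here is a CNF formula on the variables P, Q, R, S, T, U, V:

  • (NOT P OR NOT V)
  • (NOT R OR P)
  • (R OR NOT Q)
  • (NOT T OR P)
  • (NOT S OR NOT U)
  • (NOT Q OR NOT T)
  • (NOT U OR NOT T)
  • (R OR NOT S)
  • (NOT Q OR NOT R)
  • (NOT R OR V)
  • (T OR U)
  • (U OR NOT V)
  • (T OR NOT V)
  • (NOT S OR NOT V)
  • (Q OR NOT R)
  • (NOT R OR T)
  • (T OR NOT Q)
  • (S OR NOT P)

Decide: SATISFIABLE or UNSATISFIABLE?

SATISFIABLE

Branch on P: take P = False.
  then R is forced to False.
  then Q is forced to False.
  then T is forced to False.
  then S is forced to False.
  then U is forced to True.
  then V is forced to False.
So P=False, Q=False, R=False, S=False, T=False, U=True, V=False is a satisfying assignment.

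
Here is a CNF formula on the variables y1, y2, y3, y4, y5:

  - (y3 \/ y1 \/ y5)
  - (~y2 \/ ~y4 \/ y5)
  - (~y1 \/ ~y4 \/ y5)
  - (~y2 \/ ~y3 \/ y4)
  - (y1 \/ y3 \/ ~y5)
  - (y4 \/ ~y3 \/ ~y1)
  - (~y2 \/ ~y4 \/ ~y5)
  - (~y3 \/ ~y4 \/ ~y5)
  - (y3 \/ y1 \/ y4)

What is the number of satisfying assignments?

The models are:
  y1=F y2=F y3=T y4=F y5=F
  y1=F y2=F y3=T y4=F y5=T
  y1=F y2=F y3=T y4=T y5=F
  y1=T y2=F y3=F y4=F y5=F
  y1=T y2=F y3=F y4=F y5=T
  y1=T y2=F y3=F y4=T y5=T
  y1=T y2=T y3=F y4=F y5=F
  y1=T y2=T y3=F y4=F y5=T
Count: 8.

8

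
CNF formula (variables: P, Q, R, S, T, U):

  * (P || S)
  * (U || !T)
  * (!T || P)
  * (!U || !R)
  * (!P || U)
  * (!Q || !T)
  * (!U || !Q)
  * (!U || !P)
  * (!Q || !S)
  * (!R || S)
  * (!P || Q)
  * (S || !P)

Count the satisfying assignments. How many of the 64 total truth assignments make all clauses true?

3

The models are:
  P=0 Q=0 R=0 S=1 T=0 U=0
  P=0 Q=0 R=0 S=1 T=0 U=1
  P=0 Q=0 R=1 S=1 T=0 U=0
Count: 3.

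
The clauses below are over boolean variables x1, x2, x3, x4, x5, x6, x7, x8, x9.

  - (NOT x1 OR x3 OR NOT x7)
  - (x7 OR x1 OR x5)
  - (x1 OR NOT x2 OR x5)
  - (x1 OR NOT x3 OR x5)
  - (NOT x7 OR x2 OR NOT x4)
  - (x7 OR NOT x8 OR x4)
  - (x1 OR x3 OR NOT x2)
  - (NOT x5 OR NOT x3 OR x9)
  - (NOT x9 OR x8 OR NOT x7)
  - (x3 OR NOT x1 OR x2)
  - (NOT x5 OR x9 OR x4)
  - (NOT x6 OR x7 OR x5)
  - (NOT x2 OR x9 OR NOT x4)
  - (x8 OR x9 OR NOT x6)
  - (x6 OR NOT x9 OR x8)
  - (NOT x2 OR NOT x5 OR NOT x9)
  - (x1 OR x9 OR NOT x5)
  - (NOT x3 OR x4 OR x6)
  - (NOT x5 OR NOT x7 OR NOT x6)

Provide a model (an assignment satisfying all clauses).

x1=0, x2=0, x3=1, x4=1, x5=1, x6=1, x7=0, x8=0, x9=1

Check each clause:
  1. (NOT x1 OR NOT x7 OR x3) — NOT x7 is true.
  2. (x7 OR x5 OR x1) — x5 is true.
  3. (NOT x2 OR x1 OR x5) — x5 is true.
  4. (x1 OR x5 OR NOT x3) — x5 is true.
  5. (x2 OR NOT x4 OR NOT x7) — NOT x7 is true.
  6. (NOT x8 OR x4 OR x7) — NOT x8 is true.
  7. (x3 OR x1 OR NOT x2) — x3 is true.
  8. (NOT x3 OR x9 OR NOT x5) — x9 is true.
  9. (NOT x7 OR NOT x9 OR x8) — NOT x7 is true.
  10. (x3 OR NOT x1 OR x2) — x3 is true.
  11. (x4 OR x9 OR NOT x5) — x9 is true.
  12. (NOT x6 OR x5 OR x7) — x5 is true.
  13. (NOT x4 OR x9 OR NOT x2) — x9 is true.
  14. (x9 OR NOT x6 OR x8) — x9 is true.
  15. (NOT x9 OR x8 OR x6) — x6 is true.
  16. (NOT x5 OR NOT x2 OR NOT x9) — NOT x2 is true.
  17. (NOT x5 OR x9 OR x1) — x9 is true.
  18. (x4 OR NOT x3 OR x6) — x4 is true.
  19. (NOT x7 OR NOT x5 OR NOT x6) — NOT x7 is true.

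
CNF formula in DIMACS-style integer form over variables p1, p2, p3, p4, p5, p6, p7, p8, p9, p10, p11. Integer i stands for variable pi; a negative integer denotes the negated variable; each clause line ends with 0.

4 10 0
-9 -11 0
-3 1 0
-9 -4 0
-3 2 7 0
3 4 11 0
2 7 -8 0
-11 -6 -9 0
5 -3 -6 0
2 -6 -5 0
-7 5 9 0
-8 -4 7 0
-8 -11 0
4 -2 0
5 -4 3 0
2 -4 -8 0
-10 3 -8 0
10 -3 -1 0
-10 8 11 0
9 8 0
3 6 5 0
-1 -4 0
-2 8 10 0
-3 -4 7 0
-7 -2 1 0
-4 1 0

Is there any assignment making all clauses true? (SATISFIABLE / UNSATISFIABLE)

SATISFIABLE

Try p1 = True.
  then p4 is forced to False.
  then p10 is forced to True.
  then p2 is forced to False.
Branch on p3: take p3 = True.
  then p7 is forced to True.
Try p5 = True.
  then p6 is forced to False.
The remaining clauses are satisfied by p8 = True, p9 = False, p11 = False.
Every clause has at least one true literal under this assignment.
So p1=1  p2=0  p3=1  p4=0  p5=1  p6=0  p7=1  p8=1  p9=0  p10=1  p11=0 is a satisfying assignment.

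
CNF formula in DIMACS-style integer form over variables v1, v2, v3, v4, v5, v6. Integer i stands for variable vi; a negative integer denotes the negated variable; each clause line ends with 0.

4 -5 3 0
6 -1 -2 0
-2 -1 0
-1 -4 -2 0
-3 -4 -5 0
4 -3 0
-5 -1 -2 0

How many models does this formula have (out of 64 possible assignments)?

24

Split on v1, then v2.
  v1=T, v2=T: a clause becomes empty — 0.
  v1=T, v2=F: v6 free; 4 ways for (v3,v4,v5) × 2^1 = 8.
  v1=F, v2=T: v6 free; 4 ways for (v3,v4,v5) × 2^1 = 8.
  v1=F, v2=F: v6 free; 4 ways for (v3,v4,v5) × 2^1 = 8.
Total: 0 + 8 + 8 + 8 = 24.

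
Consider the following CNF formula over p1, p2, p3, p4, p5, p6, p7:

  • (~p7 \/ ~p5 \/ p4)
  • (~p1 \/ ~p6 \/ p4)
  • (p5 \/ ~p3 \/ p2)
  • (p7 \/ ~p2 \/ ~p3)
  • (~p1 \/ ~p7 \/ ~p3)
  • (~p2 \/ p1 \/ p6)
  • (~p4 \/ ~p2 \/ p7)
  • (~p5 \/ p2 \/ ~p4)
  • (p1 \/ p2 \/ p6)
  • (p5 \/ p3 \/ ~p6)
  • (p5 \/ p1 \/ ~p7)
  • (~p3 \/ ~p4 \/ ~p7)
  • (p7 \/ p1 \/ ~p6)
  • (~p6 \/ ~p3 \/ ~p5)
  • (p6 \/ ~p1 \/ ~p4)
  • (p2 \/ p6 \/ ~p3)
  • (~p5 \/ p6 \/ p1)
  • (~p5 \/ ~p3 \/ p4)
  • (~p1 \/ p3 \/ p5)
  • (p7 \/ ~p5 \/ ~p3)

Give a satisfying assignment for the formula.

p1=True  p2=False  p3=False  p4=False  p5=True  p6=False  p7=False

Check each clause:
  1. (~p7 \/ p4 \/ ~p5) — ~p7 is true.
  2. (~p1 \/ p4 \/ ~p6) — ~p6 is true.
  3. (p5 \/ ~p3 \/ p2) — ~p3 is true.
  4. (~p3 \/ ~p2 \/ p7) — ~p3 is true.
  5. (~p7 \/ ~p1 \/ ~p3) — ~p7 is true.
  6. (~p2 \/ p1 \/ p6) — p1 is true.
  7. (p7 \/ ~p2 \/ ~p4) — ~p4 is true.
  8. (p2 \/ ~p4 \/ ~p5) — ~p4 is true.
  9. (p2 \/ p1 \/ p6) — p1 is true.
  10. (p3 \/ ~p6 \/ p5) — ~p6 is true.
  11. (p1 \/ p5 \/ ~p7) — p1 is true.
  12. (~p4 \/ ~p3 \/ ~p7) — ~p7 is true.
  13. (~p6 \/ p1 \/ p7) — p1 is true.
  14. (~p5 \/ ~p3 \/ ~p6) — ~p6 is true.
  15. (~p1 \/ ~p4 \/ p6) — ~p4 is true.
  16. (p6 \/ p2 \/ ~p3) — ~p3 is true.
  17. (p6 \/ p1 \/ ~p5) — p1 is true.
  18. (~p5 \/ ~p3 \/ p4) — ~p3 is true.
  19. (~p1 \/ p5 \/ p3) — p5 is true.
  20. (~p5 \/ ~p3 \/ p7) — ~p3 is true.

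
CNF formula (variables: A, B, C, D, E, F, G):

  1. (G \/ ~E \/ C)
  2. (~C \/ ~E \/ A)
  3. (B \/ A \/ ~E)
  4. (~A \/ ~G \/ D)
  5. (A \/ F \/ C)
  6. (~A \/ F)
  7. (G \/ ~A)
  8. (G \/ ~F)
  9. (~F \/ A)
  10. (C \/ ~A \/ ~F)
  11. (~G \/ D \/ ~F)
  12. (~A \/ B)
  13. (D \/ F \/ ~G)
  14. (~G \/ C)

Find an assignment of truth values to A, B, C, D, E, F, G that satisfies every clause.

Pure literal: B appears only positively; assign B = True.
Pure literal: D appears only positively; assign D = True.
Set A = False and propagate.
  then F is forced to False.
  then C is forced to True.
  then E is forced to False.
G is now unconstrained; take G = True.

A = False, B = True, C = True, D = True, E = False, F = False, G = True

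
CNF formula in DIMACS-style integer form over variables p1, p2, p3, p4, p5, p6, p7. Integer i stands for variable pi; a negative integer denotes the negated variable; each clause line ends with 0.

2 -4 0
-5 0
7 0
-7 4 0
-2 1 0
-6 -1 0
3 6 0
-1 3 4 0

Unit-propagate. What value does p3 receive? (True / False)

True

Unit clause (~p5) sets p5 = False.
(p7) is a unit clause: p7 = True.
(~p7 \/ p4): since p7 = True, the clause reduces to (p4). p4 = True.
(p2 \/ ~p4) with p4 = True leaves only p2, so p2 = True.
(~p2 \/ p1) with p2 = True leaves only p1, so p1 = True.
(~p1 \/ ~p6): since p1 = True, the clause reduces to (~p6). p6 = False.
From (p3 \/ p6) and p6 = False: p3 = True.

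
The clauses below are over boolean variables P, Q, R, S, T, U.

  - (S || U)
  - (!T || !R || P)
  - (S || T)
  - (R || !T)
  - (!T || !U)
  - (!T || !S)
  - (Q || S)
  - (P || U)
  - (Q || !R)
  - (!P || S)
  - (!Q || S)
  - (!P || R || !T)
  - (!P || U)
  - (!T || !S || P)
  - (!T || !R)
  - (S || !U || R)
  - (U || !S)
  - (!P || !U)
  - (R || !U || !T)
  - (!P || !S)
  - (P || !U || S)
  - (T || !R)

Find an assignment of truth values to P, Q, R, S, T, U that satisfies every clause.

Set P = False and propagate.
  then U is forced to True.
  then T is forced to False.
  then S is forced to True.
  then R is forced to False.
Q is now unconstrained; take Q = False.
Every clause has at least one true literal under this assignment.

P=F, Q=F, R=F, S=T, T=F, U=T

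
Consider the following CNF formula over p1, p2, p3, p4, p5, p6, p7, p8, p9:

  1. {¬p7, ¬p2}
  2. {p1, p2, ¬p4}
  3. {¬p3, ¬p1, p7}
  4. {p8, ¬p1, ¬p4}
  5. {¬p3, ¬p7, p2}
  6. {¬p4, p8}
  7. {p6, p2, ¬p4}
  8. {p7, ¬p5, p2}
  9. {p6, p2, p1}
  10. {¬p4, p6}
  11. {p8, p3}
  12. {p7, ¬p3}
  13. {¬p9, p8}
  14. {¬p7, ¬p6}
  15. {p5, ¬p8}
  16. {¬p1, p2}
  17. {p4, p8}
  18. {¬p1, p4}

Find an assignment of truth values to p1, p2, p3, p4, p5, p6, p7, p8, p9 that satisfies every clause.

p1=1  p2=1  p3=0  p4=1  p5=1  p6=1  p7=0  p8=1  p9=0

Check each clause:
  1. {¬p2, ¬p7} — ¬p7 is true.
  2. {p2, ¬p4, p1} — p1 is true.
  3. {p7, ¬p3, ¬p1} — ¬p3 is true.
  4. {p8, ¬p1, ¬p4} — p8 is true.
  5. {p2, ¬p7, ¬p3} — ¬p7 is true.
  6. {p8, ¬p4} — p8 is true.
  7. {p2, ¬p4, p6} — p2 is true.
  8. {¬p5, p2, p7} — p2 is true.
  9. {p6, p2, p1} — p1 is true.
  10. {¬p4, p6} — p6 is true.
  11. {p8, p3} — p8 is true.
  12. {¬p3, p7} — ¬p3 is true.
  13. {¬p9, p8} — p8 is true.
  14. {¬p7, ¬p6} — ¬p7 is true.
  15. {p5, ¬p8} — p5 is true.
  16. {¬p1, p2} — p2 is true.
  17. {p4, p8} — p8 is true.
  18. {p4, ¬p1} — p4 is true.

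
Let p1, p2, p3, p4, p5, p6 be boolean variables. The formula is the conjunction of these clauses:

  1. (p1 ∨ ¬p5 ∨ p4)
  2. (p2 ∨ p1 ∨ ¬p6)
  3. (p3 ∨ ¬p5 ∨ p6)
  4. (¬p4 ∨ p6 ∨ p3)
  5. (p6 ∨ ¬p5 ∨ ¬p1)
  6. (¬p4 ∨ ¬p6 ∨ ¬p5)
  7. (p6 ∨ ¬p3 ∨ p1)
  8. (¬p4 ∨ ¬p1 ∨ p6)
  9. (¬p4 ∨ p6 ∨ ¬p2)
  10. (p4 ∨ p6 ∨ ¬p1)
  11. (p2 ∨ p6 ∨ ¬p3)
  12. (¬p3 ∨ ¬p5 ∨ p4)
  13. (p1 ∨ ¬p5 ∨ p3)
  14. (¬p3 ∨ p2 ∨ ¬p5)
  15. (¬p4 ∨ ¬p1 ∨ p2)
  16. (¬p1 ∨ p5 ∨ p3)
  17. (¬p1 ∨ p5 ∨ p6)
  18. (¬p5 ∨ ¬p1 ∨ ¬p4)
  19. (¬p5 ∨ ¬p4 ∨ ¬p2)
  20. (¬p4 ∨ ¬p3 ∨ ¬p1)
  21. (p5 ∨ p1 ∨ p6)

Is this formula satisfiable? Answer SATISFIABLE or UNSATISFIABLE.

SATISFIABLE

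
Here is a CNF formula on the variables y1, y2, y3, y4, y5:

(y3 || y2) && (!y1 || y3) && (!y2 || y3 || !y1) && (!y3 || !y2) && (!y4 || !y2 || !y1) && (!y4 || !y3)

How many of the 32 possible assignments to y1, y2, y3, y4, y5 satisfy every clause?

8

Split on y3, then y2.
  y3=T, y2=T: a clause becomes empty — 0.
  y3=T, y2=F: remaining (y1,y4,y5) ∈ {(F,F,F); (F,F,T); (T,F,F); (T,F,T)} — 4.
  y3=F, y2=T: remaining (y1,y4,y5) ∈ {(F,F,F); (F,F,T); (F,T,F); (F,T,T)} — 4.
  y3=F, y2=F: a clause becomes empty — 0.
Total: 0 + 4 + 4 + 0 = 8.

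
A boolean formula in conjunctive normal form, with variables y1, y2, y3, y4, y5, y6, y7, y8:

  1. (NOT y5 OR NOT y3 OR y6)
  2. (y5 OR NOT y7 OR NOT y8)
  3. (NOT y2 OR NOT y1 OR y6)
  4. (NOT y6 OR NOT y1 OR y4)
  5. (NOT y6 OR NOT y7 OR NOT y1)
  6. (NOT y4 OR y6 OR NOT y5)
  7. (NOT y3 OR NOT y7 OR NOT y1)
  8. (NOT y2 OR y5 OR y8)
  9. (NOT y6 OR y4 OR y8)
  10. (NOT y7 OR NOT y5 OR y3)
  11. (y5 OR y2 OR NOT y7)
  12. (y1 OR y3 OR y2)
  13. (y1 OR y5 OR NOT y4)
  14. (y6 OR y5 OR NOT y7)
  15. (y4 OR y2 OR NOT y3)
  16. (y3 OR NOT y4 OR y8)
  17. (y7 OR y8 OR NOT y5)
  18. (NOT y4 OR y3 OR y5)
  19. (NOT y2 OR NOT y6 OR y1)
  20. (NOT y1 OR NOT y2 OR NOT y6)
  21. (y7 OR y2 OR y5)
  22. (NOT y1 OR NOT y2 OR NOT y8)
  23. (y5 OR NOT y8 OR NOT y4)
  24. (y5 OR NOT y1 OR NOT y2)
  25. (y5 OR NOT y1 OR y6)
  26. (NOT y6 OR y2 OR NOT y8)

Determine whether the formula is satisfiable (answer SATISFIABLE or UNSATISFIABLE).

SATISFIABLE

Branch on y1: take y1 = True.
The remaining clauses are satisfied by y2 = False, y3 = False, y4 = False, y5 = True, y6 = False, y7 = False, y8 = True.
So y1 = True, y2 = False, y3 = False, y4 = False, y5 = True, y6 = False, y7 = False, y8 = True is a satisfying assignment.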